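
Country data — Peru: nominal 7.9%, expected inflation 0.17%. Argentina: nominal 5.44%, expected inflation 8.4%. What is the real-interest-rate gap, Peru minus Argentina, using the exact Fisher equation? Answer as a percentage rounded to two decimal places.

10.45%

Peru: (1 + 0.0790)/(1 + 0.0017) − 1 = 7.7169%
Argentina: (1 + 0.0544)/(1 + 0.0840) − 1 = -2.7306%
Differential = 7.7169% − (-2.7306%) = 10.4475% → 10.45%.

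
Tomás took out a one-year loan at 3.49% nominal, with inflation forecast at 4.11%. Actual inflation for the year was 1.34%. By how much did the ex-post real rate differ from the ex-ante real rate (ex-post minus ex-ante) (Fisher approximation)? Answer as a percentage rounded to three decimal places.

Ex-ante: 3.49% − 4.11% = -0.620%
Ex-post: 3.49% − 1.34% = 2.150%
Difference (ex-post − ex-ante) = 2.7700% → 2.770%.

2.770%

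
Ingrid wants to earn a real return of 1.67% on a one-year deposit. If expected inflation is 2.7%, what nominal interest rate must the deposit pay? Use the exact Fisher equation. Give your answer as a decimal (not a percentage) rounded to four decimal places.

(1 + i) = (1 + r)(1 + π) = 1.01670 × 1.02700 = 1.0441509
i = 1.0441509 − 1, so the required nominal rate is 0.0442.

0.0442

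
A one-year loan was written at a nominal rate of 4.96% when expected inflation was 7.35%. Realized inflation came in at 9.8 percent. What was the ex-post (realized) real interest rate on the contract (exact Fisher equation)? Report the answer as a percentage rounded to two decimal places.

Ex-post: (1 + 0.0496)/(1 + 0.0980) − 1 = -4.4080%
So the realized real rate is -4.41%.

-4.41%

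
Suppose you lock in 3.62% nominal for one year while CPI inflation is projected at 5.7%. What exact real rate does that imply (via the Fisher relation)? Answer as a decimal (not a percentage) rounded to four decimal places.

-0.0197

1 + r = 1.03620 / 1.05700 = 0.980322
r = 0.980322 − 1 = -1.9678%, i.e. -0.0197.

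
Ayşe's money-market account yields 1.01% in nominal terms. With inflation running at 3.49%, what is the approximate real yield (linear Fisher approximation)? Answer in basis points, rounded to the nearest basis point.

r ≈ i − π = 1.01% − 3.49% = -248 basis points.

-248 basis points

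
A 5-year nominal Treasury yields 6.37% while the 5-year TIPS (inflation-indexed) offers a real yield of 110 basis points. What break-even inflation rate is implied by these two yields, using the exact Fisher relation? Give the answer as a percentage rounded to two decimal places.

5.21%

(1 + π) = (1 + i)/(1 + r) = 1.06370 / 1.01100 = 1.052127
Break-even inflation = 1.052127 − 1 → 5.21%.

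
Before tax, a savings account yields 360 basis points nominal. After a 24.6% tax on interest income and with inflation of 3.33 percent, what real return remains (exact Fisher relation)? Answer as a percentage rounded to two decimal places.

After-tax nominal return = 3.6% × (1 − 0.246) = 2.7144%.
1 + r = 1.027144 / 1.03330 = 0.994042
After-tax real rate = 0.994042 − 1 → -0.60%.

-0.60%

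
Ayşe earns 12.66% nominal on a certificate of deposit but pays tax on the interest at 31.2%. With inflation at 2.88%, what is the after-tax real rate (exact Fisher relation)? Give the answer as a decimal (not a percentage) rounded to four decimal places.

After-tax nominal return = 12.66% × (1 − 0.312) = 8.71008%.
1 + r = 1.0871008 / 1.02880 = 1.056669
After-tax real rate = 1.056669 − 1 → 0.0567.

0.0567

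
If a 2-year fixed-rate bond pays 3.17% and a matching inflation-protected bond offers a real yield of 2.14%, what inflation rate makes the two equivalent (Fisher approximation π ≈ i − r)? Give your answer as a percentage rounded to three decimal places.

π ≈ i − r = 3.17% − 2.14% → 1.030%.

1.030%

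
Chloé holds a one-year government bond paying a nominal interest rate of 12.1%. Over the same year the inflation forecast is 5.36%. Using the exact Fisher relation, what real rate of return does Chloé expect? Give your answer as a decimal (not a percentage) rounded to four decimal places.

By the Fisher relation, 1 + r = (1 + i)/(1 + π).
1 + r = 1.12100 / 1.05360 = 1.063971
r = 1.063971 − 1 = 6.3971%, i.e. 0.0640.

0.0640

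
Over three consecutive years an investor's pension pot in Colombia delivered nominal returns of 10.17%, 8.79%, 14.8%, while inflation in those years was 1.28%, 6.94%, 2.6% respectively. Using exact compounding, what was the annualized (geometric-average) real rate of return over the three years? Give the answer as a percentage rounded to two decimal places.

Nominal growth factor = 1.1017 × 1.0879 × 1.1480 = 1.37592327
Price-level growth factor = 1.0128 × 1.0694 × 1.0260 = 1.11124862
Real growth factor = 1.37592327 / 1.11124862 = 1.23817771
Annualized real rate = 1.23817771^(1/3) − 1 = 7.3811% → 7.38%.

7.38%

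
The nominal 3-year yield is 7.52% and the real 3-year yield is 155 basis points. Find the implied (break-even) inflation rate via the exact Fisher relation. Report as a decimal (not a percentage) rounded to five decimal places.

0.05879

(1 + π) = (1 + i)/(1 + r) = 1.07520 / 1.01550 = 1.058789
Break-even inflation = 1.058789 − 1 → 0.05879.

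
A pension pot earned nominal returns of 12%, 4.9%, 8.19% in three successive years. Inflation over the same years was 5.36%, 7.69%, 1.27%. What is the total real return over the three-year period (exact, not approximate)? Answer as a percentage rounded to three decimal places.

Compound the nominal returns: 1.1200 × 1.0490 × 1.0819 = 1.271103.
Compound inflation: 1.0536 × 1.0769 × 1.0127 = 1.149032.
Deflate: 1.271103 / 1.149032 = 1.106238.
Total real return = 1.106238 − 1 → 10.624%.

10.624%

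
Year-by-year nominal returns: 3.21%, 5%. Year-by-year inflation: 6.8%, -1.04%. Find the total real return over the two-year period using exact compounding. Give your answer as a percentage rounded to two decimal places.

2.54%

Nominal growth factor = 1.0321 × 1.0500 = 1.083705
Price-level growth factor = 1.0680 × 0.9896 = 1.056893
Real growth factor = 1.083705 / 1.056893 = 1.025369
Total real return = 1.025369 − 1 → 2.54%.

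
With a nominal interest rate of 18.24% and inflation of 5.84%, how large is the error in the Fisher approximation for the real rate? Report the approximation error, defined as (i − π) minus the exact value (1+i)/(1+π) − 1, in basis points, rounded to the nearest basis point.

68 basis points

Approximate: r ≈ 18.240% − 5.840% = 12.4000%
Exact: (1 + 0.1824)/(1 + 0.0584) − 1 = 11.7158%
Error = 12.4000% − 11.7158% = 0.6842% → 68 basis points.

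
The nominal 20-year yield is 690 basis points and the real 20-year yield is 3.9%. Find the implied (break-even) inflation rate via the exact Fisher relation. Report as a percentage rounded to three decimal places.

2.887%

(1 + π) = (1 + i)/(1 + r) = 1.06900 / 1.03900 = 1.028874
Break-even inflation = 1.028874 − 1 → 2.887%.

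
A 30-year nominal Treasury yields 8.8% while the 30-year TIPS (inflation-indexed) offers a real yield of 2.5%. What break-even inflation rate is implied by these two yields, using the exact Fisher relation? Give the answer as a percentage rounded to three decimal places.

(1 + π) = (1 + i)/(1 + r) = 1.08800 / 1.02500 = 1.061463
Break-even inflation = 1.061463 − 1 → 6.146%.

6.146%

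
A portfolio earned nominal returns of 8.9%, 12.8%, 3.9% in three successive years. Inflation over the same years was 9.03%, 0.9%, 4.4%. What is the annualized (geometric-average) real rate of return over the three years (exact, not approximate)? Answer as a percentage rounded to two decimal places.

Compound the nominal returns: 1.0890 × 1.1280 × 1.0390 = 1.27629929.
Compound inflation: 1.0903 × 1.0090 × 1.0440 = 1.14851766.
Deflate: 1.27629929 / 1.14851766 = 1.11125787.
Annualized real rate = 1.11125787^(1/3) − 1 = 3.5790% → 3.58%.

3.58%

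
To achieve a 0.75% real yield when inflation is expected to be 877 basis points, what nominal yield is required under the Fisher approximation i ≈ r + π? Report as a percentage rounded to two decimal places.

9.52%

i ≈ r + π = 0.75% + 8.77% = 9.52%.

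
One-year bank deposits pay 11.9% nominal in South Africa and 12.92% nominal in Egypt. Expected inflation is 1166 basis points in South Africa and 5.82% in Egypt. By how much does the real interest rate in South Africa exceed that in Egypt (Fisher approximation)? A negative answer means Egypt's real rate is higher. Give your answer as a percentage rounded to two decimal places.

-6.86%

South Africa: 11.9% − 11.66% = 0.240%
Egypt: 12.92% − 5.82% = 7.100%
Differential = -6.860% → -6.86%.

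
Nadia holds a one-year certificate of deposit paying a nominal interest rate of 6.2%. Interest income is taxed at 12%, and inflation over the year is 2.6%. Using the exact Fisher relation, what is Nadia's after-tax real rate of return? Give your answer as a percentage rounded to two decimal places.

2.78%

After-tax nominal return = 6.2% × (1 − 0.12) = 5.4560%.
1 + r = 1.05456 / 1.02600 = 1.027836
After-tax real rate = 1.027836 − 1 → 2.78%.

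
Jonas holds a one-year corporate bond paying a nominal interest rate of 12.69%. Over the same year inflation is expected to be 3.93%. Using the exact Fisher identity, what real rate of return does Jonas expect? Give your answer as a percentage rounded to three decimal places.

By the Fisher identity, 1 + r = (1 + i)/(1 + π).
1 + r = 1.12690 / 1.03930 = 1.084288
r = 1.084288 − 1 = 8.4288%, i.e. 8.429%.

8.429%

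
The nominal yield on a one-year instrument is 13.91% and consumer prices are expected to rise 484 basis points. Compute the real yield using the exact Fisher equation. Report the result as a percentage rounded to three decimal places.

By the Fisher equation, 1 + r = (1 + i)/(1 + π).
1 + r = 1.13910 / 1.04840 = 1.086513
r = 1.086513 − 1 = 8.6513%, i.e. 8.651%.

8.651%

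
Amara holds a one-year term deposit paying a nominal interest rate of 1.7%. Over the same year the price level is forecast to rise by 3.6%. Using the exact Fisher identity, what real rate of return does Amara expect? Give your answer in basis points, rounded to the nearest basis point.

-183 basis points

By the Fisher identity, 1 + r = (1 + i)/(1 + π).
1 + r = 1.01700 / 1.03600 = 0.981660
r = 0.981660 − 1 = -1.8340%, i.e. -183 basis points.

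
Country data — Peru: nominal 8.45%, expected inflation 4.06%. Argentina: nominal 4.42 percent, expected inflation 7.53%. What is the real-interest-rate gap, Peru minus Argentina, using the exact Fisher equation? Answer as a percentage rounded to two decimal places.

7.11%

Peru: (1 + 0.0845)/(1 + 0.0406) − 1 = 4.2187%
Argentina: (1 + 0.0442)/(1 + 0.0753) − 1 = -2.8922%
Differential = 4.2187% − (-2.8922%) = 7.1109% → 7.11%.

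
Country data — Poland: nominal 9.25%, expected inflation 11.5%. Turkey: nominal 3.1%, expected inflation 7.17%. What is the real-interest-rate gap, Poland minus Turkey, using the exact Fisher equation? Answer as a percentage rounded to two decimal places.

Poland: (1 + 0.0925)/(1 + 0.1150) − 1 = -2.0179%
Turkey: (1 + 0.0310)/(1 + 0.0717) − 1 = -3.7977%
Differential = -2.0179% − (-3.7977%) = 1.7798% → 1.78%.

1.78%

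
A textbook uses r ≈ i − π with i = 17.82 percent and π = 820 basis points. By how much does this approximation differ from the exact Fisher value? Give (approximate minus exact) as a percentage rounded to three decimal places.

0.729%

Approximate: r ≈ 17.820% − 8.200% = 9.6200%
Exact: (1 + 0.1782)/(1 + 0.0820) − 1 = 8.8909%
Error = 9.6200% − 8.8909% = 0.7291% → 0.729%.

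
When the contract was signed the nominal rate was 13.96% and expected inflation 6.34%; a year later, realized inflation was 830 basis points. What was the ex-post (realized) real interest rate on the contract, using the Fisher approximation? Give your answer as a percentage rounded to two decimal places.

Ex-post: 13.96% − 8.3% = 5.660%
So the realized real rate is 5.66%.

5.66%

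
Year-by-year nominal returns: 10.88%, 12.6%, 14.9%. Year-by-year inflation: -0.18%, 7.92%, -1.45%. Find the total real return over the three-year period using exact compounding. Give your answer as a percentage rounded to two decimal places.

Nominal growth factor = 1.1088 × 1.1260 × 1.1490 = 1.434537
Price-level growth factor = 0.9982 × 1.0792 × 0.9855 = 1.061637
Real growth factor = 1.434537 / 1.061637 = 1.351249
Total real return = 1.351249 − 1 → 35.12%.

35.12%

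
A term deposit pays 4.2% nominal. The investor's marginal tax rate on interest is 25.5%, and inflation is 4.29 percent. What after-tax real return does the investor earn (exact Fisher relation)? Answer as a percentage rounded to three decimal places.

After-tax nominal return = 4.2% × (1 − 0.255) = 3.1290%.
1 + r = 1.03129 / 1.04290 = 0.988868
After-tax real rate = 0.988868 − 1 → -1.113%.

-1.113%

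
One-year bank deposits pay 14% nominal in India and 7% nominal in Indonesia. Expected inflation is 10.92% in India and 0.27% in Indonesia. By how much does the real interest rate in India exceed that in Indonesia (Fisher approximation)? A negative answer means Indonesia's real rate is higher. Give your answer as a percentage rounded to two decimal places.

India: 14% − 10.92% = 3.080%
Indonesia: 7% − 0.27% = 6.730%
Differential = -3.650% → -3.65%.

-3.65%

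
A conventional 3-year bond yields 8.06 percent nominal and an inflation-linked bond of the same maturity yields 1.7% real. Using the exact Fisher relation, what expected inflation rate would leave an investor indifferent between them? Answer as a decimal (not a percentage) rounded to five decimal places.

(1 + π) = (1 + i)/(1 + r) = 1.08060 / 1.01700 = 1.062537
Break-even inflation = 1.062537 − 1 → 0.06254.

0.06254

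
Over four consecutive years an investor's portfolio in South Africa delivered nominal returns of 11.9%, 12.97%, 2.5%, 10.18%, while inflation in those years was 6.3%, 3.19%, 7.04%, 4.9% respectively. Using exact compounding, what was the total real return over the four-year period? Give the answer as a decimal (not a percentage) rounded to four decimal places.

0.1591

Compound the nominal returns: 1.1190 × 1.1297 × 1.0250 × 1.1018 = 1.427644.
Compound inflation: 1.0630 × 1.0319 × 1.0704 × 1.0490 = 1.231665.
Deflate: 1.427644 / 1.231665 = 1.159117.
Total real return = 1.159117 − 1 → 0.1591.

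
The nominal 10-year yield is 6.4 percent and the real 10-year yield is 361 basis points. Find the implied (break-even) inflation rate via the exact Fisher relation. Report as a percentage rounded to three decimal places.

2.693%

(1 + π) = (1 + i)/(1 + r) = 1.06400 / 1.03610 = 1.026928
Break-even inflation = 1.026928 − 1 → 2.693%.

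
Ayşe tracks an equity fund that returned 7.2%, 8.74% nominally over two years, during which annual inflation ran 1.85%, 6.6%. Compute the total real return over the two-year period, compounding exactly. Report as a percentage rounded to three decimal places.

7.366%

Nominal growth factor = 1.0720 × 1.0874 = 1.165693
Price-level growth factor = 1.0185 × 1.0660 = 1.085721
Real growth factor = 1.165693 / 1.085721 = 1.073658
Total real return = 1.073658 − 1 → 7.366%.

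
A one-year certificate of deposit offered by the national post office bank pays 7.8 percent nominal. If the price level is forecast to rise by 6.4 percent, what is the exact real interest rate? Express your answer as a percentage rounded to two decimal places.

By the Fisher equation, 1 + r = (1 + i)/(1 + π).
1 + r = 1.07800 / 1.06400 = 1.013158
r = 1.013158 − 1 = 1.3158%, i.e. 1.32%.

1.32%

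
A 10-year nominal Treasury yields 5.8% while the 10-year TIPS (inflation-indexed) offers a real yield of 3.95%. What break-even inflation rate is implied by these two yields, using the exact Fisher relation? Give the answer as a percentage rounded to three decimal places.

1.780%

(1 + π) = (1 + i)/(1 + r) = 1.05800 / 1.03950 = 1.017797
Break-even inflation = 1.017797 − 1 → 1.780%.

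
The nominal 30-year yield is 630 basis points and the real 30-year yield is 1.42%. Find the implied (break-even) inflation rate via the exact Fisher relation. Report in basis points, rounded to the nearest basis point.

(1 + π) = (1 + i)/(1 + r) = 1.06300 / 1.01420 = 1.048117
Break-even inflation = 1.048117 − 1 → 481 basis points.

481 basis points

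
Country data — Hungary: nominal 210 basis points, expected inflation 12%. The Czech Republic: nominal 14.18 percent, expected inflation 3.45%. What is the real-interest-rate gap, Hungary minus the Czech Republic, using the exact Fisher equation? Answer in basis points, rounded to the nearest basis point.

-1921 basis points

Hungary: (1 + 0.0210)/(1 + 0.1200) − 1 = -8.8393%
The Czech Republic: (1 + 0.1418)/(1 + 0.0345) − 1 = 10.3722%
Differential = -8.8393% − 10.3722% = -19.2114% → -1921 basis points.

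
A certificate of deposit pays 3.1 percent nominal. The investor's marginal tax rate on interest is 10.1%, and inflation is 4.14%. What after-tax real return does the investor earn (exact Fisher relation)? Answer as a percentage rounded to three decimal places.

After-tax nominal return = 3.1% × (1 − 0.101) = 2.7869%.
1 + r = 1.027869 / 1.04140 = 0.987007
After-tax real rate = 0.987007 − 1 → -1.299%.

-1.299%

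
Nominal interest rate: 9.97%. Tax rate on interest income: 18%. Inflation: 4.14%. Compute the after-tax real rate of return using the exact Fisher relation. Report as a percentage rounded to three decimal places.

3.875%

After-tax nominal return = 9.97% × (1 − 0.18) = 8.1754%.
1 + r = 1.081754 / 1.04140 = 1.038750
After-tax real rate = 1.038750 − 1 → 3.875%.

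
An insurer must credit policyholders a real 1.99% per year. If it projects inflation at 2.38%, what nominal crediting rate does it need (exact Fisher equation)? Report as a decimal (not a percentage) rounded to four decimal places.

0.0442

(1 + i) = (1 + r)(1 + π) = 1.01990 × 1.02380 = 1.04417362
i = 1.04417362 − 1, so the required nominal rate is 0.0442.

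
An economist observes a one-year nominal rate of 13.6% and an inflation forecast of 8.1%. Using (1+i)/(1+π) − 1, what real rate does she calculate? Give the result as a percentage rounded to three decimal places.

5.088%

By the Fisher identity, 1 + r = (1 + i)/(1 + π).
1 + r = 1.13600 / 1.08100 = 1.050879
r = 1.050879 − 1 = 5.0879%, i.e. 5.088%.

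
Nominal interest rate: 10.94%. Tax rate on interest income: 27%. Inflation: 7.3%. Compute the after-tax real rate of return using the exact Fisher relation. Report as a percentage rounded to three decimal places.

0.640%

After-tax nominal return = 10.94% × (1 − 0.27) = 7.9862%.
1 + r = 1.079862 / 1.07300 = 1.0063952
After-tax real rate = 1.0063952 − 1 → 0.640%.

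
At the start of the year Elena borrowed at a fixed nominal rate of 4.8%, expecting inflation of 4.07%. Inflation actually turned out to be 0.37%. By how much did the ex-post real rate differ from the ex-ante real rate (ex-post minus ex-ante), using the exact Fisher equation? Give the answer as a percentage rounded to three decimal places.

3.712%

Ex-ante: (1 + 0.0480)/(1 + 0.0407) − 1 = 0.7015%
Ex-post: (1 + 0.0480)/(1 + 0.0037) − 1 = 4.4137%
Difference (ex-post − ex-ante) = 3.7122% → 3.712%.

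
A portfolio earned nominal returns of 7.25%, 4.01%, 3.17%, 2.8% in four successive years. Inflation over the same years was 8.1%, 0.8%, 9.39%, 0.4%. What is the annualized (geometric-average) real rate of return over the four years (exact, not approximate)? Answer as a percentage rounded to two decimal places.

Nominal growth factor = 1.0725 × 1.0401 × 1.0317 × 1.0280 = 1.18309316
Price-level growth factor = 1.0810 × 1.0080 × 1.0939 × 1.0040 = 1.19673381
Real growth factor = 1.18309316 / 1.19673381 = 0.98860176
Annualized real rate = 0.98860176^(1/4) − 1 = -0.2862% → -0.29%.

-0.29%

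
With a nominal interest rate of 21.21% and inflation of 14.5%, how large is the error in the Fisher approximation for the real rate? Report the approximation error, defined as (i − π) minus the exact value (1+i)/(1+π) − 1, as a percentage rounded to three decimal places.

Approximate: r ≈ 21.210% − 14.500% = 6.7100%
Exact: (1 + 0.2121)/(1 + 0.1450) − 1 = 5.8603%
Error = 6.7100% − 5.8603% = 0.8497% → 0.850%.

0.850%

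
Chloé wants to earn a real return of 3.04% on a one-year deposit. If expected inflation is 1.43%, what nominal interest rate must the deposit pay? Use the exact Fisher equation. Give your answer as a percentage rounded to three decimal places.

(1 + i) = (1 + r)(1 + π) = 1.03040 × 1.01430 = 1.04513472
i = 1.04513472 − 1, so the required nominal rate is 4.513%.

4.513%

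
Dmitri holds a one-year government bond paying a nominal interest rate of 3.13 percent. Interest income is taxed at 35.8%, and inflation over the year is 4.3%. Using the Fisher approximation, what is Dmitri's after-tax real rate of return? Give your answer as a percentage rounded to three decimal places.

-2.291%

After-tax nominal return = 3.13% × (1 − 0.358) = 2.00946%.
r ≈ 2.00946% − 4.3% → -2.291%.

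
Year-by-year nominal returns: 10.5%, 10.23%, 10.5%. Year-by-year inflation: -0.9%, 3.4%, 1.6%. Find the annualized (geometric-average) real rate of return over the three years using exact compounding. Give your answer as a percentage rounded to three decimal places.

8.938%

Compound the nominal returns: 1.1050 × 1.1023 × 1.1050 = 1.34593586.
Compound inflation: 0.9910 × 1.0340 × 1.0160 = 1.04108910.
Deflate: 1.34593586 / 1.04108910 = 1.29281524.
Annualized real rate = 1.29281524^(1/3) − 1 = 8.9379% → 8.938%.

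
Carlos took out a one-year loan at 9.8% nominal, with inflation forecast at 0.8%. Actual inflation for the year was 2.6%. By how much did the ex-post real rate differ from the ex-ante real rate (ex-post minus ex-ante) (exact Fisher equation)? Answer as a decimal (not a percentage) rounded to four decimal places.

Ex-ante: (1 + 0.0980)/(1 + 0.0080) − 1 = 8.9286%
Ex-post: (1 + 0.0980)/(1 + 0.0260) − 1 = 7.0175%
Difference (ex-post − ex-ante) = -1.9110% → -0.0191.

-0.0191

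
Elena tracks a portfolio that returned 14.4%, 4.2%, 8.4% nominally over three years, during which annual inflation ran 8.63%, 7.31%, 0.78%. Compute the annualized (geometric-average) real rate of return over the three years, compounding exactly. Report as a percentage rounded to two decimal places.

3.23%

Nominal growth factor = 1.1440 × 1.0420 × 1.0840 = 1.29218003
Price-level growth factor = 1.0863 × 1.0731 × 1.0078 = 1.17480106
Real growth factor = 1.29218003 / 1.17480106 = 1.09991392
Annualized real rate = 1.09991392^(1/3) − 1 = 3.2253% → 3.23%.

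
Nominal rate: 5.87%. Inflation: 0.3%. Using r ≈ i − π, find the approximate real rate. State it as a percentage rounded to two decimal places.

r ≈ i − π = 5.87% − 0.3% = 5.57%.

5.57%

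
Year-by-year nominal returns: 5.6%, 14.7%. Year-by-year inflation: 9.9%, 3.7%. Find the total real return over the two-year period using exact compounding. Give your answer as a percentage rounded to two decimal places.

Nominal growth factor = 1.0560 × 1.1470 = 1.211232
Price-level growth factor = 1.0990 × 1.0370 = 1.139663
Real growth factor = 1.211232 / 1.139663 = 1.062798
Total real return = 1.062798 − 1 → 6.28%.

6.28%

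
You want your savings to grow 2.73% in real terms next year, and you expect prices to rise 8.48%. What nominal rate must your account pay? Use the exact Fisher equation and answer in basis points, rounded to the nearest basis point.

1144 basis points

(1 + i) = (1 + r)(1 + π) = 1.02730 × 1.08480 = 1.11441504
i = 1.11441504 − 1, so the required nominal rate is 1144 basis points.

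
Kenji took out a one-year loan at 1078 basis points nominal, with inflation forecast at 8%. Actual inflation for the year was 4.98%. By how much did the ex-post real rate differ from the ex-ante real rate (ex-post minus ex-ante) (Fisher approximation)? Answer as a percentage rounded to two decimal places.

Ex-ante: 10.78% − 8% = 2.780%
Ex-post: 10.78% − 4.98% = 5.800%
Difference (ex-post − ex-ante) = 3.0200% → 3.02%.

3.02%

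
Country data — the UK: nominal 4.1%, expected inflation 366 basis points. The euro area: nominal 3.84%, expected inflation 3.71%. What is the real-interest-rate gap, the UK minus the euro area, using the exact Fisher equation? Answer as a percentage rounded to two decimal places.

0.30%

The UK: (1 + 0.0410)/(1 + 0.0366) − 1 = 0.4245%
The euro area: (1 + 0.0384)/(1 + 0.0371) − 1 = 0.1253%
Differential = 0.4245% − 0.1253% = 0.2991% → 0.30%.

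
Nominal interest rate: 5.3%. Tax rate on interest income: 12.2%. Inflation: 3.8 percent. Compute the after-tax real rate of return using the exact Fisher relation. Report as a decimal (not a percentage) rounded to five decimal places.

After-tax nominal return = 5.3% × (1 − 0.122) = 4.6534%.
1 + r = 1.046534 / 1.03800 = 1.008222
After-tax real rate = 1.008222 − 1 → 0.00822.

0.00822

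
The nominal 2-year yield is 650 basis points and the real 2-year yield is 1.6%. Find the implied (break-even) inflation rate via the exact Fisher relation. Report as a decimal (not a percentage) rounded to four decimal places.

(1 + π) = (1 + i)/(1 + r) = 1.06500 / 1.01600 = 1.048228
Break-even inflation = 1.048228 − 1 → 0.0482.

0.0482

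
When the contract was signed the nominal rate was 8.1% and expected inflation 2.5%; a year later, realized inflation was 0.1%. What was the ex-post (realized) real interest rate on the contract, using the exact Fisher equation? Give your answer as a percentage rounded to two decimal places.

7.99%

Ex-post: (1 + 0.0810)/(1 + 0.0010) − 1 = 7.9920%
So the realized real rate is 7.99%.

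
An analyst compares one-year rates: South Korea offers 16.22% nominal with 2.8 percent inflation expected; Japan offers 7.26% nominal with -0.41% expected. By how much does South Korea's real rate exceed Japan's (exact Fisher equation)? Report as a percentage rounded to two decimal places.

South Korea: (1 + 0.1622)/(1 + 0.0280) − 1 = 13.0545%
Japan: (1 + 0.0726)/(1 − 0.0041) − 1 = 7.7016%
Differential = 13.0545% − 7.7016% = 5.3529% → 5.35%.

5.35%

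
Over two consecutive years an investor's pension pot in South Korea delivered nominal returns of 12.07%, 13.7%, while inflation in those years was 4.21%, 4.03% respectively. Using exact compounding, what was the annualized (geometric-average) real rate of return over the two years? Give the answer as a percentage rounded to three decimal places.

8.415%

Compound the nominal returns: 1.1207 × 1.1370 = 1.27423590.
Compound inflation: 1.0421 × 1.0403 = 1.08409663.
Deflate: 1.27423590 / 1.08409663 = 1.17538960.
Annualized real rate = 1.17538960^(1/2) − 1 = 8.4154% → 8.415%.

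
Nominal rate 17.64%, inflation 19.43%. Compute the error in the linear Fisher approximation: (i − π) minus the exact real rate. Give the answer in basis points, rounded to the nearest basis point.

Approximate: r ≈ 17.640% − 19.430% = -1.7900%
Exact: (1 + 0.1764)/(1 + 0.1943) − 1 = -1.4988%
Error = -1.7900% − (-1.4988%) = -0.2912% → -29 basis points.

-29 basis points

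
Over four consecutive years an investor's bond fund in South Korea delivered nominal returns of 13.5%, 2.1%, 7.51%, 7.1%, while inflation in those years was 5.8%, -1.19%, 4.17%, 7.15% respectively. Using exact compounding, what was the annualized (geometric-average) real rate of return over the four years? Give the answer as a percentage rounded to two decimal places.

Nominal growth factor = 1.1350 × 1.0210 × 1.0751 × 1.0710 = 1.33431982
Price-level growth factor = 1.0580 × 0.9881 × 1.0417 × 1.0715 = 1.16686713
Real growth factor = 1.33431982 / 1.16686713 = 1.14350622
Annualized real rate = 1.14350622^(1/4) − 1 = 3.4093% → 3.41%.

3.41%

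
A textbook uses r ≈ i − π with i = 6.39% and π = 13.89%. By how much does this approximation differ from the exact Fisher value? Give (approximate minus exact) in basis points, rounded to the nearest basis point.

-91 basis points

Approximate: r ≈ 6.390% − 13.890% = -7.5000%
Exact: (1 + 0.0639)/(1 + 0.1389) − 1 = -6.5853%
Error = -7.5000% − (-6.5853%) = -0.9147% → -91 basis points.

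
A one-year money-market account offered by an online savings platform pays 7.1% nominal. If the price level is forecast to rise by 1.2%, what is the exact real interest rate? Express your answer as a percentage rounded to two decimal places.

5.83%

By the Fisher relation, 1 + r = (1 + i)/(1 + π).
1 + r = 1.07100 / 1.01200 = 1.058300
r = 1.058300 − 1 = 5.8300%, i.e. 5.83%.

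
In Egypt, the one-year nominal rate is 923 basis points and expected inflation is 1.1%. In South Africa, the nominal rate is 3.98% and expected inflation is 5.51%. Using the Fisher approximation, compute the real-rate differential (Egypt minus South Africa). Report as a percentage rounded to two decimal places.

Egypt: 9.23% − 1.1% = 8.130%
South Africa: 3.98% − 5.51% = -1.530%
Differential = 9.660% → 9.66%.

9.66%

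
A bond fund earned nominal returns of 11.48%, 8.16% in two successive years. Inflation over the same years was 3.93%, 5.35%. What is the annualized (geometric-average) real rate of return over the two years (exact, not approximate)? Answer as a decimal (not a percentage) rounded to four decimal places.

Nominal growth factor = 1.1148 × 1.0816 = 1.20576768
Price-level growth factor = 1.0393 × 1.0535 = 1.09490255
Real growth factor = 1.20576768 / 1.09490255 = 1.10125571
Annualized real rate = 1.10125571^(1/2) − 1 = 4.9407% → 0.0494.

0.0494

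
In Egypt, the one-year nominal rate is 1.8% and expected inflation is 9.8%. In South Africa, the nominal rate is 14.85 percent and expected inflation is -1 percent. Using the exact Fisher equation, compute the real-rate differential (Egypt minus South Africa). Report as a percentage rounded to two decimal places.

Egypt: (1 + 0.0180)/(1 + 0.0980) − 1 = -7.2860%
South Africa: (1 + 0.1485)/(1 − 0.0100) − 1 = 16.0101%
Differential = -7.2860% − 16.0101% = -23.2961% → -23.30%.

-23.30%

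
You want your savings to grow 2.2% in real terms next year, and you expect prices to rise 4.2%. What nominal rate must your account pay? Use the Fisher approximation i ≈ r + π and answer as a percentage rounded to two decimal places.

i ≈ r + π = 2.2% + 4.2% = 6.40%.

6.40%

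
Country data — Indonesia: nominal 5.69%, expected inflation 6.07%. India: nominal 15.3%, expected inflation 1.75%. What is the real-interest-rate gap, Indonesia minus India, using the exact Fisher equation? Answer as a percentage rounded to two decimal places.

-13.68%

Indonesia: (1 + 0.0569)/(1 + 0.0607) − 1 = -0.3583%
India: (1 + 0.1530)/(1 + 0.0175) − 1 = 13.3170%
Differential = -0.3583% − 13.3170% = -13.6752% → -13.68%.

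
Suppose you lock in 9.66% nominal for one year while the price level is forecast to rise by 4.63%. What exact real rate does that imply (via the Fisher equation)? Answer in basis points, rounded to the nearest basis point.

481 basis points

By the Fisher equation, 1 + r = (1 + i)/(1 + π).
1 + r = 1.09660 / 1.04630 = 1.048074
r = 1.048074 − 1 = 4.8074%, i.e. 481 basis points.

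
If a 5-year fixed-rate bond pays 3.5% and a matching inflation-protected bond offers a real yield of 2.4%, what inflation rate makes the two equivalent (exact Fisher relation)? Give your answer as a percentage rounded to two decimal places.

(1 + π) = (1 + i)/(1 + r) = 1.03500 / 1.02400 = 1.010742
Break-even inflation = 1.010742 − 1 → 1.07%.

1.07%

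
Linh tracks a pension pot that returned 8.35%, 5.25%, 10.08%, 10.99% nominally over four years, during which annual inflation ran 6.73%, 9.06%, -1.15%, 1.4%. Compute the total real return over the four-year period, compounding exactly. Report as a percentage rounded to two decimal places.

Compound the nominal returns: 1.0835 × 1.0525 × 1.1008 × 1.1099 = 1.393296.
Compound inflation: 1.0673 × 1.0906 × 0.9885 × 1.0140 = 1.166720.
Deflate: 1.393296 / 1.166720 = 1.194199.
Total real return = 1.194199 − 1 → 19.42%.

19.42%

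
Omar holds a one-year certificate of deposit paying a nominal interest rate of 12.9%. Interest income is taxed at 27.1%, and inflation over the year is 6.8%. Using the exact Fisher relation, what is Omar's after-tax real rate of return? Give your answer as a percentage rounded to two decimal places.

2.44%

After-tax nominal return = 12.9% × (1 − 0.271) = 9.4041%.
1 + r = 1.094041 / 1.06800 = 1.024383
After-tax real rate = 1.024383 − 1 → 2.44%.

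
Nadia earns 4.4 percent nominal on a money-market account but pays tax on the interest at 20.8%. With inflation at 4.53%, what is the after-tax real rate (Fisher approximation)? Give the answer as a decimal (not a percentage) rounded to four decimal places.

After-tax nominal return = 4.4% × (1 − 0.208) = 3.4848%.
r ≈ 3.4848% − 4.53% → -0.0105.

-0.0105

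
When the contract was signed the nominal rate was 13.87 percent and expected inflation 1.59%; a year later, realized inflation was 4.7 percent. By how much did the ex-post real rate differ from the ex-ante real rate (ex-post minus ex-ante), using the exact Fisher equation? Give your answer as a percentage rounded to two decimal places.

-3.33%

Ex-ante: (1 + 0.1387)/(1 + 0.0159) − 1 = 12.0878%
Ex-post: (1 + 0.1387)/(1 + 0.0470) − 1 = 8.7584%
Difference (ex-post − ex-ante) = -3.3294% → -3.33%.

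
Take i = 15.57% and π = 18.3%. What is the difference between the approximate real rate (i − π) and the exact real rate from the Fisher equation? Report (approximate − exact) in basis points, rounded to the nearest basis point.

-42 basis points

Approximate: r ≈ 15.570% − 18.300% = -2.7300%
Exact: (1 + 0.1557)/(1 + 0.1830) − 1 = -2.3077%
Error = -2.7300% − (-2.3077%) = -0.4223% → -42 basis points.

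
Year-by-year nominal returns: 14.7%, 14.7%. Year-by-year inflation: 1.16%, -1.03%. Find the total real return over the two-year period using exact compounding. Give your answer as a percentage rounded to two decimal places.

31.41%

Compound the nominal returns: 1.1470 × 1.1470 = 1.315609.
Compound inflation: 1.0116 × 0.9897 = 1.001181.
Deflate: 1.315609 / 1.001181 = 1.314058.
Total real return = 1.314058 − 1 → 31.41%.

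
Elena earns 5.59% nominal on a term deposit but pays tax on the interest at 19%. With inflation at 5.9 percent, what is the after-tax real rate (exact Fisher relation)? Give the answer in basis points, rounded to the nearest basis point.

After-tax nominal return = 5.59% × (1 − 0.19) = 4.5279%.
1 + r = 1.045279 / 1.05900 = 0.987043
After-tax real rate = 0.987043 − 1 → -130 basis points.

-130 basis points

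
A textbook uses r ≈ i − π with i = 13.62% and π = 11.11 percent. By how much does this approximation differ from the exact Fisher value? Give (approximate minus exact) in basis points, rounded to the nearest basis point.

25 basis points

Approximate: r ≈ 13.620% − 11.110% = 2.5100%
Exact: (1 + 0.1362)/(1 + 0.1111) − 1 = 2.2590%
Error = 2.5100% − 2.2590% = 0.2510% → 25 basis points.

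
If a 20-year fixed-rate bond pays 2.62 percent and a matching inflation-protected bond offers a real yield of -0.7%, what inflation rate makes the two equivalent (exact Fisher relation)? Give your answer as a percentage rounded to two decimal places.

(1 + π) = (1 + i)/(1 + r) = 1.02620 / 0.99300 = 1.033434
Break-even inflation = 1.033434 − 1 → 3.34%.

3.34%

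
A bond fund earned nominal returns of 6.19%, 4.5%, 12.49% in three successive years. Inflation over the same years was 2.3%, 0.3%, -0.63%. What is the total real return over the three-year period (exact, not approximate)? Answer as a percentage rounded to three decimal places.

Compound the nominal returns: 1.0619 × 1.0450 × 1.1249 = 1.248285.
Compound inflation: 1.0230 × 1.0030 × 0.9937 = 1.019605.
Deflate: 1.248285 / 1.019605 = 1.224283.
Total real return = 1.224283 − 1 → 22.428%.

22.428%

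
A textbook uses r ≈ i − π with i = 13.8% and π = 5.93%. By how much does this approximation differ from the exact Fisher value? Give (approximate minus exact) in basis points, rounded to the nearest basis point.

44 basis points

Approximate: r ≈ 13.800% − 5.930% = 7.8700%
Exact: (1 + 0.1380)/(1 + 0.0593) − 1 = 7.4294%
Error = 7.8700% − 7.4294% = 0.4406% → 44 basis points.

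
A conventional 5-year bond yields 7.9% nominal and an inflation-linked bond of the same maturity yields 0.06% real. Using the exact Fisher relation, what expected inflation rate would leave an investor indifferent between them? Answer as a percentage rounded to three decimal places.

7.835%

(1 + π) = (1 + i)/(1 + r) = 1.07900 / 1.00060 = 1.078353
Break-even inflation = 1.078353 − 1 → 7.835%.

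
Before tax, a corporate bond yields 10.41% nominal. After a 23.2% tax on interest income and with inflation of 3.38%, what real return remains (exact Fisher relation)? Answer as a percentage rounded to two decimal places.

4.46%

After-tax nominal return = 10.41% × (1 − 0.232) = 7.99488%.
1 + r = 1.0799488 / 1.03380 = 1.044640
After-tax real rate = 1.044640 − 1 → 4.46%.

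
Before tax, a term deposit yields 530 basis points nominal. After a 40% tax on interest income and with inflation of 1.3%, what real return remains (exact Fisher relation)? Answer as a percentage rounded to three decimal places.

After-tax nominal return = 5.3% × (1 − 0.4) = 3.1800%.
1 + r = 1.03180 / 1.01300 = 1.018559
After-tax real rate = 1.018559 − 1 → 1.856%.

1.856%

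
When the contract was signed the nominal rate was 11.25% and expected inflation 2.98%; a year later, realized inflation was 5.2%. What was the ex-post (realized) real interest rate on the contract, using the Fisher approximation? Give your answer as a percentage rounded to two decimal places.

6.05%

Ex-post: 11.25% − 5.2% = 6.050%
So the realized real rate is 6.05%.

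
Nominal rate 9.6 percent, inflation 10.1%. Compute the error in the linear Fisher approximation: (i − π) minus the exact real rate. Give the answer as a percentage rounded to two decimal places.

Approximate: r ≈ 9.600% − 10.100% = -0.5000%
Exact: (1 + 0.0960)/(1 + 0.1010) − 1 = -0.4541%
Error = -0.5000% − (-0.4541%) = -0.0459% → -0.05%.

-0.05%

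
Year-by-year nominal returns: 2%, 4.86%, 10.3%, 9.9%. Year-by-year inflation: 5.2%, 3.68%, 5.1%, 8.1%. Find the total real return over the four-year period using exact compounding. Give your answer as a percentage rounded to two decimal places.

Nominal growth factor = 1.0200 × 1.0486 × 1.1030 × 1.0990 = 1.296532
Price-level growth factor = 1.0520 × 1.0368 × 1.0510 × 1.0810 = 1.239194
Real growth factor = 1.296532 / 1.239194 = 1.046271
Total real return = 1.046271 − 1 → 4.63%.

4.63%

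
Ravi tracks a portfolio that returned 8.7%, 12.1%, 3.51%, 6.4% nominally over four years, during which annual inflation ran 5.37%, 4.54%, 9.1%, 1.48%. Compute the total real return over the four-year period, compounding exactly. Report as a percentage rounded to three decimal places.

10.041%

Compound the nominal returns: 1.0870 × 1.1210 × 1.0351 × 1.0640 = 1.342020.
Compound inflation: 1.0537 × 1.0454 × 1.0910 × 1.0148 = 1.219564.
Deflate: 1.342020 / 1.219564 = 1.100410.
Total real return = 1.100410 − 1 → 10.041%.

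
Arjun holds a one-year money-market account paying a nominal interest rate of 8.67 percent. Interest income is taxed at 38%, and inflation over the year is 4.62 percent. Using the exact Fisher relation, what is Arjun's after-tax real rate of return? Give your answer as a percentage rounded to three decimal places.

0.722%

After-tax nominal return = 8.67% × (1 − 0.38) = 5.3754%.
1 + r = 1.053754 / 1.04620 = 1.007220
After-tax real rate = 1.007220 − 1 → 0.722%.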